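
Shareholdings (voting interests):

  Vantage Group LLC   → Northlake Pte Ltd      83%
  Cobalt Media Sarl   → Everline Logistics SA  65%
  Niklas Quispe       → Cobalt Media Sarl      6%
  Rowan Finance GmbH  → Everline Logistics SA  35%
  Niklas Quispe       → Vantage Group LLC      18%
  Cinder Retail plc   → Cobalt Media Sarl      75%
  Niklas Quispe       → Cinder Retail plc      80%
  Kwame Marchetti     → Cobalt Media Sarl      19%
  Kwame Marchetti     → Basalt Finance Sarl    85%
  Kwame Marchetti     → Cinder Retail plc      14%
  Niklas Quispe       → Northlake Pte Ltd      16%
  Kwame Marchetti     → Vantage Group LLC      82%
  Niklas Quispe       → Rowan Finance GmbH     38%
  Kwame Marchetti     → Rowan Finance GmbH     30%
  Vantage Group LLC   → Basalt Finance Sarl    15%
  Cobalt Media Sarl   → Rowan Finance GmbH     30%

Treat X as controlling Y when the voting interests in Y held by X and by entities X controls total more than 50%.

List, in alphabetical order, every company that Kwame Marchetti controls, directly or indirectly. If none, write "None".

Basalt Finance Sarl, Northlake Pte Ltd, Vantage Group LLC

Kwame holds 82% of Vantage, so Kwame controls Vantage.
Vantage holds 83% of Northlake, so Kwame controls Northlake.
Vantage and Kwame together hold 15% + 85% = 100% of Basalt, so Kwame controls Basalt.
No other company's threshold is met.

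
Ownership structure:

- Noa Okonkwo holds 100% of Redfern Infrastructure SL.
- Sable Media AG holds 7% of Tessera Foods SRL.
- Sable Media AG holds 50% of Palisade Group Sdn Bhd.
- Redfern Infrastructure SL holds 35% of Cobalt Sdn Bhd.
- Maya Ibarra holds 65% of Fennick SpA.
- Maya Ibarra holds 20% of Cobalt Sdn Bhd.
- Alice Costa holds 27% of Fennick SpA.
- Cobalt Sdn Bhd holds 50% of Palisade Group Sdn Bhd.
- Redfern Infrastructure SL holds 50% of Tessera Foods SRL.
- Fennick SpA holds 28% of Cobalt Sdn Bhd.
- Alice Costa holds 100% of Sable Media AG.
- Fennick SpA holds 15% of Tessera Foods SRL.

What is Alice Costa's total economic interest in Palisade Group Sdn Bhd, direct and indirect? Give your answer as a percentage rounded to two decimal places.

Alice reaches Palisade along 2 paths.
Via Sable: 100% × 50% = 50%.
Via Fennick → Cobalt: 27% × 28% × 50% = 3.78%.
Total: 50% + 3.78% = 53.78%.

53.78%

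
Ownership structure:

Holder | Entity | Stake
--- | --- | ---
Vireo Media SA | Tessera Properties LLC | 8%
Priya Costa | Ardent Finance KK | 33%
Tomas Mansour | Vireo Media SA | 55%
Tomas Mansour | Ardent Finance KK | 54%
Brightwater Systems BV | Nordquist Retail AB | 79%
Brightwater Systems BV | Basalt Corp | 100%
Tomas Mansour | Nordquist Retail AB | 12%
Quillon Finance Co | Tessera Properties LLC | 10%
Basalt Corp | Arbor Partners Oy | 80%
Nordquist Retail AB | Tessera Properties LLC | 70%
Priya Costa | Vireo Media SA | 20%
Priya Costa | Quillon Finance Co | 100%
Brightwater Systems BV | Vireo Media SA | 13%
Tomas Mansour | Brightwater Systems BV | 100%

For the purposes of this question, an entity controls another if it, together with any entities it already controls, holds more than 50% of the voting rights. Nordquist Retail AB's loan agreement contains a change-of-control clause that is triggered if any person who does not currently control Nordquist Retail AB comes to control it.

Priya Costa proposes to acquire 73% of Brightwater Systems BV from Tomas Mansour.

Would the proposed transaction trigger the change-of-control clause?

The purchase adds only to Priya's holdings (Tomas's stake shrinks), so Priya is the only person who could newly come to control Nordquist.
Priya holds 100% of Quillon, so Priya controls Quillon.
Neither Priya nor any entity Priya controls holds any voting interest in Nordquist.
So before the transaction, Priya does not control Nordquist.
After the purchase, Priya holds 73% of Brightwater directly, and Tomas's stake falls to 27%.
Priya holds 73% of Brightwater, so Priya controls Brightwater.
Brightwater holds 79% of Nordquist, so Priya controls Nordquist.
Priya did not control Nordquist before and does after, so the clause is triggered.

Yes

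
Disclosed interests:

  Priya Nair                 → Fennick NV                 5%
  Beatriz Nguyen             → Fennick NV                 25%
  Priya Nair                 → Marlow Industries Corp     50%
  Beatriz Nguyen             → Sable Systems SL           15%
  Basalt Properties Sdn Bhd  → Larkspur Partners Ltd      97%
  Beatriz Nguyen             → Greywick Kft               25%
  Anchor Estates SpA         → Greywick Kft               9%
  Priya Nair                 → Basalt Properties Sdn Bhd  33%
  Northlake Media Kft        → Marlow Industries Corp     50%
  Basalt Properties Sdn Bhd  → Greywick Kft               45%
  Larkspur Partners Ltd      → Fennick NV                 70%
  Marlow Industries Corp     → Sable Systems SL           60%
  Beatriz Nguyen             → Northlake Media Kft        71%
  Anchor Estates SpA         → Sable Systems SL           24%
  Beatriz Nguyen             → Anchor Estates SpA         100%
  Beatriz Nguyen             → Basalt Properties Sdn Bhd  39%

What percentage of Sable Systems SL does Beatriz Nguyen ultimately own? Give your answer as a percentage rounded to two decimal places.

Beatriz reaches Sable along 3 paths.
Via Northlake → Marlow: 71% × 50% × 60% = 21.3%.
Direct stake: 15% = 15%.
Via Anchor: 100% × 24% = 24%.
Total: 21.3% + 15% + 24% = 60.3%.
Rounded: 60.30%.

60.30%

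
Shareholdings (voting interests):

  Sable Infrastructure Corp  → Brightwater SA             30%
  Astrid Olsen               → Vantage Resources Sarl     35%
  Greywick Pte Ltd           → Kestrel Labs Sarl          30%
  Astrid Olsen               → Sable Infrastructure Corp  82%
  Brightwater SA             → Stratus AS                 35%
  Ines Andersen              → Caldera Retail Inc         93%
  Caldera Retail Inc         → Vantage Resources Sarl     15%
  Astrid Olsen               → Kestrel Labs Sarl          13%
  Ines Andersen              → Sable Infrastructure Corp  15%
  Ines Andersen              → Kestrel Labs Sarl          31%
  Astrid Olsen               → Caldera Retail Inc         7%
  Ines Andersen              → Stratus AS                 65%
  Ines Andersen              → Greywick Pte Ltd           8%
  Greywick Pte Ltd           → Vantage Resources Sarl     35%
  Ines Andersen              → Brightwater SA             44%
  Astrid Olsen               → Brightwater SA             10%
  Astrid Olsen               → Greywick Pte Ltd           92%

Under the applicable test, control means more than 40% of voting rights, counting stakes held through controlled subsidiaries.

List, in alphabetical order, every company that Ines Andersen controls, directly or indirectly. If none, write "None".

Ines holds 44% of Brightwater, so Ines controls Brightwater.
Ines and Brightwater together hold 65% + 35% = 100% of Stratus, so Ines controls Stratus.
Ines holds 93% of Caldera, so Ines controls Caldera.
No other company's threshold is met.

Brightwater SA, Caldera Retail Inc, Stratus AS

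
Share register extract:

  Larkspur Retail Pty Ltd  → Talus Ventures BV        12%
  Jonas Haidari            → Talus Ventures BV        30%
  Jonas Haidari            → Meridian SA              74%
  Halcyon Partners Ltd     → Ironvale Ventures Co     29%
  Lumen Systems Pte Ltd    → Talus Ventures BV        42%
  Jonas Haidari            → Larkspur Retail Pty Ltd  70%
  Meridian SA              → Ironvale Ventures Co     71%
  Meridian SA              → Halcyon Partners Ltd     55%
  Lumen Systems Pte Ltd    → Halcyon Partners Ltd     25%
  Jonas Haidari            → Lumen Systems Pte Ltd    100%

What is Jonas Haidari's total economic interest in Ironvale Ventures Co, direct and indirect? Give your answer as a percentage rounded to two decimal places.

71.59%

Jonas reaches Ironvale along 3 paths.
Via Lumen → Halcyon: 100% × 25% × 29% = 7.25%.
Via Meridian → Halcyon: 74% × 55% × 29% = 11.803%.
Via Meridian: 74% × 71% = 52.54%.
Total: 7.25% + 11.803% + 52.54% = 71.593%.
Rounded: 71.59%.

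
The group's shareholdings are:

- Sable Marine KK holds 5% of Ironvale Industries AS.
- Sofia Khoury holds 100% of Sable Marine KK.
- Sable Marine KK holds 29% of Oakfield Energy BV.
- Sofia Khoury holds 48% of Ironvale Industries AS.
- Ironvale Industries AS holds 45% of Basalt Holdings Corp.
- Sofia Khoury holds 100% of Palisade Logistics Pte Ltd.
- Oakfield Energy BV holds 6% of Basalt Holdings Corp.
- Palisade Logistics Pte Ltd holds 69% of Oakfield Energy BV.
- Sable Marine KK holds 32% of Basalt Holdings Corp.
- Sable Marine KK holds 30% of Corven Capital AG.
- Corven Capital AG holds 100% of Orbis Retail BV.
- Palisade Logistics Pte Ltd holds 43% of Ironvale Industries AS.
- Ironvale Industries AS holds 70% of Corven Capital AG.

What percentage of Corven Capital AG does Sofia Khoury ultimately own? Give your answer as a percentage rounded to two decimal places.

Sofia reaches Corven along 4 paths.
Via Sable: 100% × 30% = 30%.
Via Palisade → Ironvale: 100% × 43% × 70% = 30.1%.
Via Ironvale: 48% × 70% = 33.6%.
Via Sable → Ironvale: 100% × 5% × 70% = 3.5%.
Total: 30% + 30.1% + 33.6% + 3.5% = 97.2%.
Rounded: 97.20%.

97.20%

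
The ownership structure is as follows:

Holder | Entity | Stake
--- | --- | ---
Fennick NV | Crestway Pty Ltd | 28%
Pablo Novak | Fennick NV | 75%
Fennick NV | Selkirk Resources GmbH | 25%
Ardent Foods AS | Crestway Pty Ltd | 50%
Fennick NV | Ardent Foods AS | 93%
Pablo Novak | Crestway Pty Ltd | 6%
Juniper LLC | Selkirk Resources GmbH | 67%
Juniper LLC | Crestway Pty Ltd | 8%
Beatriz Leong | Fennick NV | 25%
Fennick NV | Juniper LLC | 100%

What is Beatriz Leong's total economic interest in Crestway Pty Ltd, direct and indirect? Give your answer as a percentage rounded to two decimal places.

20.63%

Beatriz reaches Crestway along 3 paths.
Via Fennick → Ardent: 25% × 93% × 50% = 11.625%.
Via Fennick: 25% × 28% = 7%.
Via Fennick → Juniper: 25% × 100% × 8% = 2%.
Total: 11.625% + 7% + 2% = 20.625%.
Rounded: 20.63%.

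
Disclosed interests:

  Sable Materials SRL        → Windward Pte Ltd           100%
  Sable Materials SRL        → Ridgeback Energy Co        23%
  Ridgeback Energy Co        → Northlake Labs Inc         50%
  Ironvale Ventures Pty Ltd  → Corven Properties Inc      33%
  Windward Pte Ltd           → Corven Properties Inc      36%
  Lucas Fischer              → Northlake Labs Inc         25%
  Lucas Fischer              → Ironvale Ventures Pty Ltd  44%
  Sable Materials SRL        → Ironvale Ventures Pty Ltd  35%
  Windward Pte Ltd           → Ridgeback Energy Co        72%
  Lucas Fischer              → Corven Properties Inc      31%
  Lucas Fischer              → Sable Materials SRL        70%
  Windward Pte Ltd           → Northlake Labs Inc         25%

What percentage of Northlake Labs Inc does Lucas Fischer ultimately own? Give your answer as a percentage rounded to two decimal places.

75.75%

Lucas reaches Northlake along 4 paths.
Via Sable → Ridgeback: 70% × 23% × 50% = 8.05%.
Via Sable → Windward → Ridgeback: 70% × 100% × 72% × 50% = 25.2%.
Direct stake: 25% = 25%.
Via Sable → Windward: 70% × 100% × 25% = 17.5%.
Total: 8.05% + 25.2% + 25% + 17.5% = 75.75%.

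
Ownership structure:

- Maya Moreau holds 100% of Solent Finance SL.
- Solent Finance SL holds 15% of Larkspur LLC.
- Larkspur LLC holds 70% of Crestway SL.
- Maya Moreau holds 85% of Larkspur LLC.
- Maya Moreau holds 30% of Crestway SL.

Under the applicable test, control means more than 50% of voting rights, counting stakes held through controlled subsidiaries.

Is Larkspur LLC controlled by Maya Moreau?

Yes

Maya holds 100% of Solent, so Maya controls Solent.
Maya and Solent together hold 85% + 15% = 100% of Larkspur, so Maya controls Larkspur.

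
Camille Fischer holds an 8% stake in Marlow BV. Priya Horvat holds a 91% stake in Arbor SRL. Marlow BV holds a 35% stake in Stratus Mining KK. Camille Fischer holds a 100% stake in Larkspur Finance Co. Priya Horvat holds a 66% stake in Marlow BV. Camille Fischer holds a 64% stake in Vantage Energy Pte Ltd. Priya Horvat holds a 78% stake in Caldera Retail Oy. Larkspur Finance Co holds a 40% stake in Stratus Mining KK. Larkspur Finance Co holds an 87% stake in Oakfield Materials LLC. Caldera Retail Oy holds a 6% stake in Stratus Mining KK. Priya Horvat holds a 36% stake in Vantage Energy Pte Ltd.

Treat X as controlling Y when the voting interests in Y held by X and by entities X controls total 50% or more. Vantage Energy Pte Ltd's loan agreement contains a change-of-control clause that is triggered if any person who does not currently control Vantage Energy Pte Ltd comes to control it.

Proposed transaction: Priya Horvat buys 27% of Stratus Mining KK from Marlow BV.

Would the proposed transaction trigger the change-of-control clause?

No

The purchase adds only to Priya's holdings (Marlow's stake shrinks), so Priya is the only person who could newly come to control Vantage.
Priya holds 66% of Marlow, so Priya controls Marlow.
Priya holds 78% of Caldera, so Priya controls Caldera.
Priya holds 91% of Arbor, so Priya controls Arbor.
In Vantage, Priya's side holds only 36%, not ≥ 50%.
So before the transaction, Priya does not control Vantage.
After the purchase, Priya holds 27% of Stratus directly, and Marlow's stake falls to 8%.
Priya's side now holds 8% + 6% + 27% = 41% of Stratus, not ≥ 50%, so Priya still does not control Stratus.
After the transaction, Priya's side holds 36% of Vantage, not ≥ 50%, so Priya still does not control Vantage.
No new person acquires control, so the clause is not triggered.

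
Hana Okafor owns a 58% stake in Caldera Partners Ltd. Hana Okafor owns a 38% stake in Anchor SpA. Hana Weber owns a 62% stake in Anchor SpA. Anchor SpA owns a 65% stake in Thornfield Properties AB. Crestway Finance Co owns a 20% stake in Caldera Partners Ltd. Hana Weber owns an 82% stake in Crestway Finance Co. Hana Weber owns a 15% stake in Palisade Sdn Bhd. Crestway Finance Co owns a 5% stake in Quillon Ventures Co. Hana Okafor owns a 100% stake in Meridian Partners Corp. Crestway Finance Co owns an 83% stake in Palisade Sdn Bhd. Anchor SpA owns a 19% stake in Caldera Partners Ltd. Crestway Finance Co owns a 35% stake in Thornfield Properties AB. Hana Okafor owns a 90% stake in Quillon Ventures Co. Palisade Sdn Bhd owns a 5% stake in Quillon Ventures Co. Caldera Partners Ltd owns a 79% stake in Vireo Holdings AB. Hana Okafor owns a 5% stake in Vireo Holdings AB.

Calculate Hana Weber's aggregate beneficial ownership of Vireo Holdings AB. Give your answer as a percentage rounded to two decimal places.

22.26%

Hana Weber reaches Vireo along 2 paths.
Via Anchor → Caldera: 62% × 19% × 79% = 9.3062%.
Via Crestway → Caldera: 82% × 20% × 79% = 12.956%.
Total: 9.3062% + 12.956% = 22.2622%.
Rounded: 22.26%.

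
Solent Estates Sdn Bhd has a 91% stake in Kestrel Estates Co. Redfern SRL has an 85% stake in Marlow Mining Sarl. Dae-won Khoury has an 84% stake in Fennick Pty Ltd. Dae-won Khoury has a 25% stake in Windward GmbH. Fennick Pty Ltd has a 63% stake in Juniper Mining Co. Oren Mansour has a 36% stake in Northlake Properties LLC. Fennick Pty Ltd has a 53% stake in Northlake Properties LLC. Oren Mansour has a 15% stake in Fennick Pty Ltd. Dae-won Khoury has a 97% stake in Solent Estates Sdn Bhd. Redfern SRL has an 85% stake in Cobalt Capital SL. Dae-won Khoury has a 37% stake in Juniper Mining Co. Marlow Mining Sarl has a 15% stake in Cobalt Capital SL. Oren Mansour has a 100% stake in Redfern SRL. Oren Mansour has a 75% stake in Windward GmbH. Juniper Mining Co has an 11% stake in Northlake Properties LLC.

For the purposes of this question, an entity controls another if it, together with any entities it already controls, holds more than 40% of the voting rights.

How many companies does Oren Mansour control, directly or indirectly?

4

Oren holds 100% of Redfern, so Oren controls Redfern.
Oren holds 75% of Windward, so Oren controls Windward.
Redfern holds 85% of Marlow, so Oren controls Marlow.
Marlow and Redfern together hold 15% + 85% = 100% of Cobalt, so Oren controls Cobalt.
No other company's threshold is met.
Oren controls 4 companies.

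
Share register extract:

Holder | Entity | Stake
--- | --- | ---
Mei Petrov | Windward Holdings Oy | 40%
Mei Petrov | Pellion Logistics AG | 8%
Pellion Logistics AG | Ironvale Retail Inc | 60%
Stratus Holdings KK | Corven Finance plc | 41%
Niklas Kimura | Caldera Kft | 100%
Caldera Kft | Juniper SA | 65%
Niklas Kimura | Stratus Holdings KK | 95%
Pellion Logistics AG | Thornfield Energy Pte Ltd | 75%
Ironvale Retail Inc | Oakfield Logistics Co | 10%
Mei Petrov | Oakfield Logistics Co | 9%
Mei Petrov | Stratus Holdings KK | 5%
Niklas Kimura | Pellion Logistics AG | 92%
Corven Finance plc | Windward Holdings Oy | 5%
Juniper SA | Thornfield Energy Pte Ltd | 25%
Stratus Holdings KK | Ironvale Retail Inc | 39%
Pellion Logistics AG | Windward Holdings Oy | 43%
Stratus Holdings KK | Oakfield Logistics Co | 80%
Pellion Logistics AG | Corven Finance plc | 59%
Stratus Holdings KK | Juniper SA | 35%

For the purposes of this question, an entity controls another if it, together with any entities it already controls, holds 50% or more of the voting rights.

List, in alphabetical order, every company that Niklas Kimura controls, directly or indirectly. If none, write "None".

Niklas holds 95% of Stratus, so Niklas controls Stratus.
Niklas holds 100% of Caldera, so Niklas controls Caldera.
Niklas holds 92% of Pellion, so Niklas controls Pellion.
Pellion and Stratus together hold 59% + 41% = 100% of Corven, so Niklas controls Corven.
Caldera and Stratus together hold 65% + 35% = 100% of Juniper, so Niklas controls Juniper.
Stratus and Pellion together hold 39% + 60% = 99% of Ironvale, so Niklas controls Ironvale.
Pellion and Juniper together hold 75% + 25% = 100% of Thornfield, so Niklas controls Thornfield.
Stratus and Ironvale together hold 80% + 10% = 90% of Oakfield, so Niklas controls Oakfield.
No other company's threshold is met.

Caldera Kft, Corven Finance plc, Ironvale Retail Inc, Juniper SA, Oakfield Logistics Co, Pellion Logistics AG, Stratus Holdings KK, Thornfield Energy Pte Ltd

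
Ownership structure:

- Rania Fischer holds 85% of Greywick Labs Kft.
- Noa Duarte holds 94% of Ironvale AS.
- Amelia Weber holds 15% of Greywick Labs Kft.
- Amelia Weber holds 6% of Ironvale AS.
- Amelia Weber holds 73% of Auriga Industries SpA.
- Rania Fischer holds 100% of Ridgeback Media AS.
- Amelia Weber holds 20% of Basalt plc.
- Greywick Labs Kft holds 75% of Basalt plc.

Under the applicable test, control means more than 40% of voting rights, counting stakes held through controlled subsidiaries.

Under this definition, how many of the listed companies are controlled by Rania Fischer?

3

Rania holds 85% of Greywick, so Rania controls Greywick.
Greywick holds 75% of Basalt, so Rania controls Basalt.
Rania holds 100% of Ridgeback, so Rania controls Ridgeback.
No other company's threshold is met.
Rania controls 3 companies.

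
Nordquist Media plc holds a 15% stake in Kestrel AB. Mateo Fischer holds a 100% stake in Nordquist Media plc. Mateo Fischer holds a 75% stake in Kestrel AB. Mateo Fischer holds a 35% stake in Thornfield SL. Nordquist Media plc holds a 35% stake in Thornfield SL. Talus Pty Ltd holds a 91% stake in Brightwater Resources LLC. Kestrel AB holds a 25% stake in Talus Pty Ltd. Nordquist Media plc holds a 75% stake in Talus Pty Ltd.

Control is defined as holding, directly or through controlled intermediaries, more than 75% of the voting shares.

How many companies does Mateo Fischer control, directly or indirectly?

4

Mateo holds 100% of Nordquist, so Mateo controls Nordquist.
Mateo and Nordquist together hold 75% + 15% = 90% of Kestrel, so Mateo controls Kestrel.
Kestrel and Nordquist together hold 25% + 75% = 100% of Talus, so Mateo controls Talus.
Talus holds 91% of Brightwater, so Mateo controls Brightwater.
No other company's threshold is met.
Mateo controls 4 companies.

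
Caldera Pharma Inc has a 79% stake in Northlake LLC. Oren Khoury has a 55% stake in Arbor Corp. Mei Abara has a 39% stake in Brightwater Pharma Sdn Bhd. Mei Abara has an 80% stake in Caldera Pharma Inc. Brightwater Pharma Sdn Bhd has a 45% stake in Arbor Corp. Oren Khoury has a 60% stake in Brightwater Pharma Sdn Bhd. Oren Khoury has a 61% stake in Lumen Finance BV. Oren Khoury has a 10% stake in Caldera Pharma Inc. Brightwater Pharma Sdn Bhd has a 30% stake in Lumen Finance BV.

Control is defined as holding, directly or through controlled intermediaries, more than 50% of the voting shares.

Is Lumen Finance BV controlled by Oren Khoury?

Yes

Oren holds 60% of Brightwater, so Oren controls Brightwater.
Brightwater and Oren together hold 30% + 61% = 91% of Lumen, so Oren controls Lumen.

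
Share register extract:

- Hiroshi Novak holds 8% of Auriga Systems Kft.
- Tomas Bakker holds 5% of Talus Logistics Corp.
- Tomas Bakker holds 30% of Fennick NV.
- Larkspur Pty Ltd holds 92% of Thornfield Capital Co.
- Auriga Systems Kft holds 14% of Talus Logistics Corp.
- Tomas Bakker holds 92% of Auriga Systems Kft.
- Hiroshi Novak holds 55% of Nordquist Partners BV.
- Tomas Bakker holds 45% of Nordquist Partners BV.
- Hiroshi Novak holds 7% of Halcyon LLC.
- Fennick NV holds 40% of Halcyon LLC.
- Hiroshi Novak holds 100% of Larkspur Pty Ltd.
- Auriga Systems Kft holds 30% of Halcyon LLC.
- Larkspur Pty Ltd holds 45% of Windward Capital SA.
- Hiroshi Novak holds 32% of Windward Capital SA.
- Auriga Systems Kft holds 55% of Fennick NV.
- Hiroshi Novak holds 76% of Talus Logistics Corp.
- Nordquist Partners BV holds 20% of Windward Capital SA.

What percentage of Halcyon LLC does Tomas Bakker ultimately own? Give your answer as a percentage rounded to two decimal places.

Tomas reaches Halcyon along 3 paths.
Via Auriga → Fennick: 92% × 55% × 40% = 20.24%.
Via Fennick: 30% × 40% = 12%.
Via Auriga: 92% × 30% = 27.6%.
Total: 20.24% + 12% + 27.6% = 59.84%.

59.84%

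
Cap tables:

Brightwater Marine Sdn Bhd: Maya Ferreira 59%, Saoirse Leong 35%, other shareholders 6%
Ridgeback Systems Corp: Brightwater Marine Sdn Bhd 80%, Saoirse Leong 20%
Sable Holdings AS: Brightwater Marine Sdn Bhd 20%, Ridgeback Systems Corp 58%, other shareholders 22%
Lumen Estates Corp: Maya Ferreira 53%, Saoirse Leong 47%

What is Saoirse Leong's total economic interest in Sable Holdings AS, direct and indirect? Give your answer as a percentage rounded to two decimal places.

Saoirse reaches Sable along 3 paths.
Via Brightwater: 35% × 20% = 7%.
Via Brightwater → Ridgeback: 35% × 80% × 58% = 16.24%.
Via Ridgeback: 20% × 58% = 11.6%.
Total: 7% + 16.24% + 11.6% = 34.84%.

34.84%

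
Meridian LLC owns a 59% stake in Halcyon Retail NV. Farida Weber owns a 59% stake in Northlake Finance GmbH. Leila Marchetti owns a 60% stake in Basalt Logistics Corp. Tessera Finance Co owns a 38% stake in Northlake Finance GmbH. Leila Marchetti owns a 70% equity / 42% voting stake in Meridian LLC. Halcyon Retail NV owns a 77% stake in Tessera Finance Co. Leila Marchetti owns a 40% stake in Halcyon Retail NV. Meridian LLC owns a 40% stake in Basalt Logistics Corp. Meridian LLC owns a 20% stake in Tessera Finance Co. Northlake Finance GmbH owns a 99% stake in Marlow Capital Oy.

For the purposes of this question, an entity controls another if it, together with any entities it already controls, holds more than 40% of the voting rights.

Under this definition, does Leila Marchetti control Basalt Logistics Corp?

Leila holds 42% of Meridian, so Leila controls Meridian.
Meridian and Leila together hold 40% + 60% = 100% of Basalt, so Leila controls Basalt.

Yes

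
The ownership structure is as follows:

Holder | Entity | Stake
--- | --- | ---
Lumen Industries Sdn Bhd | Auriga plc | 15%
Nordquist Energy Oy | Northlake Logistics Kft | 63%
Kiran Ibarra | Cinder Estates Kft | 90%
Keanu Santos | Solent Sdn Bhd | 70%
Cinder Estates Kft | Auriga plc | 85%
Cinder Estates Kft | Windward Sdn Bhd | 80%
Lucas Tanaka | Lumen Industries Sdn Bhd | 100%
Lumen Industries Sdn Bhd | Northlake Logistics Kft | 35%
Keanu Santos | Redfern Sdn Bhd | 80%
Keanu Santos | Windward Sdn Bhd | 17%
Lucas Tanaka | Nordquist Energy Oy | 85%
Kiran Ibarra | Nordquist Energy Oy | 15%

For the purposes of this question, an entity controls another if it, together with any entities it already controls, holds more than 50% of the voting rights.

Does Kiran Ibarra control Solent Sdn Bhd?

No

Kiran holds 90% of Cinder, so Kiran controls Cinder.
Cinder holds 85% of Auriga, so Kiran controls Auriga.
Cinder holds 80% of Windward, so Kiran controls Windward.
Neither Kiran nor any entity Kiran controls holds any voting interest in Solent.
So Kiran does not control Solent.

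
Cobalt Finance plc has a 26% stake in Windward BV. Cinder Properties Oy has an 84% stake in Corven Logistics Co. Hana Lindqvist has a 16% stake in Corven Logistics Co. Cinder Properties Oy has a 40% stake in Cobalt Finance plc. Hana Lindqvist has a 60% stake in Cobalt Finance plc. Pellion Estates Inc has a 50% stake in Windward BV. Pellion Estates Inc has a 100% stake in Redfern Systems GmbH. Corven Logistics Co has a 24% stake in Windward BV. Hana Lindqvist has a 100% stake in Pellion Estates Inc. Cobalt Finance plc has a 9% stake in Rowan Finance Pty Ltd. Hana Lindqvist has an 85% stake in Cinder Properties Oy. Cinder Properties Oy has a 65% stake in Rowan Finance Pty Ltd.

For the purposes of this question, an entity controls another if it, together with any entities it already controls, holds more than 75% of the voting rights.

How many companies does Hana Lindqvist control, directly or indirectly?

6

Hana holds 85% of Cinder, so Hana controls Cinder.
Hana holds 100% of Pellion, so Hana controls Pellion.
Hana and Cinder together hold 16% + 84% = 100% of Corven, so Hana controls Corven.
Cinder and Hana together hold 40% + 60% = 100% of Cobalt, so Hana controls Cobalt.
Pellion and Cobalt and Corven together hold 50% + 26% + 24% = 100% of Windward, so Hana controls Windward.
Pellion holds 100% of Redfern, so Hana controls Redfern.
No other company's threshold is met.
Hana controls 6 companies.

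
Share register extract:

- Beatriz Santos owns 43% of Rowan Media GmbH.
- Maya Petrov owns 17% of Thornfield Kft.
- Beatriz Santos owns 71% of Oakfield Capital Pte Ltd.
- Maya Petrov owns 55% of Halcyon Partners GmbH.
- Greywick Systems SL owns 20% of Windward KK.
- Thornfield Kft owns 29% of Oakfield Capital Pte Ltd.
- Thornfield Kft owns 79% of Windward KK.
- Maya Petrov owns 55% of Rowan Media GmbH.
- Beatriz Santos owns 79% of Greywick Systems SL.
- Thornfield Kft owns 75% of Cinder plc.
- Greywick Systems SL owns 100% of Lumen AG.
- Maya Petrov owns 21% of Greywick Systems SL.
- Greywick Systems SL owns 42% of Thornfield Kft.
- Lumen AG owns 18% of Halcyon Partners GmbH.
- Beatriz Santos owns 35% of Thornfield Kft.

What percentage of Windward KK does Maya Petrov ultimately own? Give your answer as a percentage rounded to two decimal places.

24.60%

Maya reaches Windward along 3 paths.
Via Greywick: 21% × 20% = 4.2%.
Via Greywick → Thornfield: 21% × 42% × 79% = 6.9678%.
Via Thornfield: 17% × 79% = 13.43%.
Total: 4.2% + 6.9678% + 13.43% = 24.5978%.
Rounded: 24.60%.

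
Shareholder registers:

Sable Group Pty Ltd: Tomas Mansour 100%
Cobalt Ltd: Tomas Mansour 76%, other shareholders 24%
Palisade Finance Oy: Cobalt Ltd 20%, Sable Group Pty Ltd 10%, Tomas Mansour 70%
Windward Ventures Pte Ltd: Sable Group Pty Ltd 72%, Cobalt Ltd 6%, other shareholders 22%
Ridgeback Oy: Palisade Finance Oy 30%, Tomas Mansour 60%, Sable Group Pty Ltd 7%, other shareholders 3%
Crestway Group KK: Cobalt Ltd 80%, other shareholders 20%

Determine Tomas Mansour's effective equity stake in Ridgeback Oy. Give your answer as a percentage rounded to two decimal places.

Tomas reaches Ridgeback along 5 paths.
Via Cobalt → Palisade: 76% × 20% × 30% = 4.56%.
Via Sable → Palisade: 100% × 10% × 30% = 3%.
Via Palisade: 70% × 30% = 21%.
Direct stake: 60% = 60%.
Via Sable: 100% × 7% = 7%.
Total: 4.56% + 3% + 21% + 60% + 7% = 95.56%.

95.56%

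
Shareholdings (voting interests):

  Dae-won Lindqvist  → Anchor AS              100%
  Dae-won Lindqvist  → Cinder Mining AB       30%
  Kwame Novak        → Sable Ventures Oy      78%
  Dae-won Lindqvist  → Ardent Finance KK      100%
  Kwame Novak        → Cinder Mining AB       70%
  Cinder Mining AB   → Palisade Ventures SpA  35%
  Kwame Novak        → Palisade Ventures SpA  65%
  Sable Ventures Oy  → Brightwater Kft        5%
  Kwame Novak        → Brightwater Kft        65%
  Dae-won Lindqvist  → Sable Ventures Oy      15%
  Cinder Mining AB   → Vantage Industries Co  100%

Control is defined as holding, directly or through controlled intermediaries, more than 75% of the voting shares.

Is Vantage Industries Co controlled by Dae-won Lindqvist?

No

Dae-won holds 100% of Anchor, so Dae-won controls Anchor.
Dae-won holds 100% of Ardent, so Dae-won controls Ardent.
Neither Dae-won nor any entity Dae-won controls holds any voting interest in Vantage.
So Dae-won does not control Vantage.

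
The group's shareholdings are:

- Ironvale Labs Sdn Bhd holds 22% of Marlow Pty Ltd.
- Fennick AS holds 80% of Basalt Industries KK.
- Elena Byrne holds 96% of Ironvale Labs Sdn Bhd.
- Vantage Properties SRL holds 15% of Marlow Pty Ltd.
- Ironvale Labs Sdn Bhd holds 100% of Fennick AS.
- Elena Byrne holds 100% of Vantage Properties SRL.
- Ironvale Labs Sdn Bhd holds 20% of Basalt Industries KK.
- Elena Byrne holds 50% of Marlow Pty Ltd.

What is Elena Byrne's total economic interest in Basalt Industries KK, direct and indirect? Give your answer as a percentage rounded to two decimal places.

96.00%

Elena reaches Basalt along 2 paths.
Via Ironvale → Fennick: 96% × 100% × 80% = 76.8%.
Via Ironvale: 96% × 20% = 19.2%.
Total: 76.8% + 19.2% = 96%.
Rounded: 96.00%.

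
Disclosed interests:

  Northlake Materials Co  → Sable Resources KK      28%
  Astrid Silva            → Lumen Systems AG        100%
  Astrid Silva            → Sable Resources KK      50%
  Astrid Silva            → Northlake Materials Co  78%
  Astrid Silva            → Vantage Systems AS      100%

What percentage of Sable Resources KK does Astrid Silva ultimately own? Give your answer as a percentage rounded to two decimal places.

Astrid reaches Sable along 2 paths.
Direct stake: 50% = 50%.
Via Northlake: 78% × 28% = 21.84%.
Total: 50% + 21.84% = 71.84%.

71.84%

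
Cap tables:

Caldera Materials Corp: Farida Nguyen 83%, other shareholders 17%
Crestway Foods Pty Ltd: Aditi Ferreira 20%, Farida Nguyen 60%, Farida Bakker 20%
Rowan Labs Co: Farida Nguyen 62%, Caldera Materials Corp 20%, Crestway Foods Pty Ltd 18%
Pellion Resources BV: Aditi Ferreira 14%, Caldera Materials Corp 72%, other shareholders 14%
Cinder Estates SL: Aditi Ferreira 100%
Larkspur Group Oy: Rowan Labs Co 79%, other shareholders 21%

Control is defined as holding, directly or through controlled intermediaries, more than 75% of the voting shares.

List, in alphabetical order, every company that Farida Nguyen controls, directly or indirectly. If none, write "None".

Caldera Materials Corp, Larkspur Group Oy, Rowan Labs Co

Farida Nguyen holds 83% of Caldera, so Farida Nguyen controls Caldera.
Farida Nguyen and Caldera together hold 62% + 20% = 82% of Rowan, so Farida Nguyen controls Rowan.
Rowan holds 79% of Larkspur, so Farida Nguyen controls Larkspur.
No other company's threshold is met.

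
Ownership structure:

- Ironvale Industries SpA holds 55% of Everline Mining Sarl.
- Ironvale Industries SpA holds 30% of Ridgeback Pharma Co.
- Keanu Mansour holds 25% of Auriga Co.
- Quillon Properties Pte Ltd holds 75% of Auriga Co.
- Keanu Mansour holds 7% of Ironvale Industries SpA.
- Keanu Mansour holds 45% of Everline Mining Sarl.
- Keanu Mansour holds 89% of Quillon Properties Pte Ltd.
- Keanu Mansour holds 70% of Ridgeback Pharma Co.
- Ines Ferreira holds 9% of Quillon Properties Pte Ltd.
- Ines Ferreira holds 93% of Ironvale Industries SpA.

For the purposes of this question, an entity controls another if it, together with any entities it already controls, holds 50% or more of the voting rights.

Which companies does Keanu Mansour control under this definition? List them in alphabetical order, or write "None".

Auriga Co, Quillon Properties Pte Ltd, Ridgeback Pharma Co

Keanu holds 89% of Quillon, so Keanu controls Quillon.
Keanu and Quillon together hold 25% + 75% = 100% of Auriga, so Keanu controls Auriga.
Keanu holds 70% of Ridgeback, so Keanu controls Ridgeback.
No other company's threshold is met.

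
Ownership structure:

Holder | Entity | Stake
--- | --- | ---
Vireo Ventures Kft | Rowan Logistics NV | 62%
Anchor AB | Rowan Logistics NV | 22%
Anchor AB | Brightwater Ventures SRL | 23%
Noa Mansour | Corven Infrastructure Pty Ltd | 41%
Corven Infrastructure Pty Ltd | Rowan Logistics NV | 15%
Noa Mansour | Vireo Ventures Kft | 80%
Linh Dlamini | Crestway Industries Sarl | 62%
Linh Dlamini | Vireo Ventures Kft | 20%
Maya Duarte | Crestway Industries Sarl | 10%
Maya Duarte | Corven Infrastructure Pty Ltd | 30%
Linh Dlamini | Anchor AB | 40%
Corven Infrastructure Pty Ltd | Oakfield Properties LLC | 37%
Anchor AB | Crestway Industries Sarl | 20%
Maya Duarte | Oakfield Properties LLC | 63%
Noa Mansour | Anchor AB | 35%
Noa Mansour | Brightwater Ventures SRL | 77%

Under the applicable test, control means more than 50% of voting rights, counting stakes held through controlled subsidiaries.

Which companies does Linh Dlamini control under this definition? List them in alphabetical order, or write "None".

Linh holds 62% of Crestway, so Linh controls Crestway.
No other company's threshold is met.

Crestway Industries Sarl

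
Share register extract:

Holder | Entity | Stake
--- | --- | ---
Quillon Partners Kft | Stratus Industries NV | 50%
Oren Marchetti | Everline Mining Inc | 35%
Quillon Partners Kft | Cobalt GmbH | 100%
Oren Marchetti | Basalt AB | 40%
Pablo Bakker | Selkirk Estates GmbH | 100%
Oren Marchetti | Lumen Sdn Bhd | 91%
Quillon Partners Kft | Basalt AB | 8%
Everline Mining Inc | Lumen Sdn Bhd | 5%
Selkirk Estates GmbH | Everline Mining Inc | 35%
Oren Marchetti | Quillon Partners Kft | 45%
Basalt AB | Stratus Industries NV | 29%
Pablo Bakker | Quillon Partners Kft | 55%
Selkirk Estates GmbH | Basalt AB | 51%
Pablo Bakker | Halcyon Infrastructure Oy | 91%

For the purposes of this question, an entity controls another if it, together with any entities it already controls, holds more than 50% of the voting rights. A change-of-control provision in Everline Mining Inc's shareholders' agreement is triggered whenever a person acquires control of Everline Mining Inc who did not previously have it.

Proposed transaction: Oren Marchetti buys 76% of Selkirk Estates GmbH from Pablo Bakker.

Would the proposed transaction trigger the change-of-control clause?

The purchase adds only to Oren's holdings (Pablo's stake shrinks), so Oren is the only person who could newly come to control Everline.
Oren holds 91% of Lumen, so Oren controls Lumen.
In Everline, Oren's side holds only 35%, not > 50%.
So before the transaction, Oren does not control Everline.
After the purchase, Oren holds 76% of Selkirk directly, and Pablo's stake falls to 24%.
Oren holds 76% of Selkirk, so Oren controls Selkirk.
Selkirk and Oren together hold 35% + 35% = 70% of Everline, so Oren controls Everline.
Oren did not control Everline before and does after, so the clause is triggered.

Yes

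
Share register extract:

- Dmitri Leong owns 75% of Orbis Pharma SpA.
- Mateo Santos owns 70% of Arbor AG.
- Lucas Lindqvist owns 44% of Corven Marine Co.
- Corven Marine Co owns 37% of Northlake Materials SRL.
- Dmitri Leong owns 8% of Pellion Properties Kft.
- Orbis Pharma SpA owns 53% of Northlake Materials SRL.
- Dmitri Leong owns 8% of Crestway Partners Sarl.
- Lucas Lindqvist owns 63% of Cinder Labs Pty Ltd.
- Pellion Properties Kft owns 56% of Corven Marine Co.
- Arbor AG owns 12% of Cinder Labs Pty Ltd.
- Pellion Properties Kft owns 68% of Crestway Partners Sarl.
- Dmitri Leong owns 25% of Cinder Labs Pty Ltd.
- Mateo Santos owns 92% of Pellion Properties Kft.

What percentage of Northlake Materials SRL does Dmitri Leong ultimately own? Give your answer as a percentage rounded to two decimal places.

41.41%

Dmitri reaches Northlake along 2 paths.
Via Orbis: 75% × 53% = 39.75%.
Via Pellion → Corven: 8% × 56% × 37% = 1.6576%.
Total: 39.75% + 1.6576% = 41.4076%.
Rounded: 41.41%.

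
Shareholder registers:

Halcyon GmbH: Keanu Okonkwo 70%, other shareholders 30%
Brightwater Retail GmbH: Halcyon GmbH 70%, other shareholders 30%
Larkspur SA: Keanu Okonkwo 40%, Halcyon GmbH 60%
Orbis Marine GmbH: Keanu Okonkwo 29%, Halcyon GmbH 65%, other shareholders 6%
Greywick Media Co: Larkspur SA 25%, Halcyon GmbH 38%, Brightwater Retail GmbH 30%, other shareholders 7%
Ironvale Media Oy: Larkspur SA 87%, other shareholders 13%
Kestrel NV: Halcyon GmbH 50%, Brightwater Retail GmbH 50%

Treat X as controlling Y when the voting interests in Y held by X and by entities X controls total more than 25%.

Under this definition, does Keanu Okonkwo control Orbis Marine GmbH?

Yes

Keanu holds 70% of Halcyon, so Keanu controls Halcyon.
Keanu and Halcyon together hold 29% + 65% = 94% of Orbis, so Keanu controls Orbis.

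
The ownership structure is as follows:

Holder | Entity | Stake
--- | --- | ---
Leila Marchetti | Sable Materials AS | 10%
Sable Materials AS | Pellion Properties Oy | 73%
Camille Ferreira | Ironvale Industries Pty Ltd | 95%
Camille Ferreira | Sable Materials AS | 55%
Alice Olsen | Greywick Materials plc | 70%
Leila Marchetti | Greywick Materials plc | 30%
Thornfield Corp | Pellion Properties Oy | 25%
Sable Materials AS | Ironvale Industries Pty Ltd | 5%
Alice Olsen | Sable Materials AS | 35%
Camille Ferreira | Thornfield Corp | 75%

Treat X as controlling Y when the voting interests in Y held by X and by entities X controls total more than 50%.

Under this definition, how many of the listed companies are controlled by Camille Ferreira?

Camille holds 55% of Sable, so Camille controls Sable.
Camille holds 75% of Thornfield, so Camille controls Thornfield.
Camille and Sable together hold 95% + 5% = 100% of Ironvale, so Camille controls Ironvale.
Sable and Thornfield together hold 73% + 25% = 98% of Pellion, so Camille controls Pellion.
No other company's threshold is met.
Camille controls 4 companies.

4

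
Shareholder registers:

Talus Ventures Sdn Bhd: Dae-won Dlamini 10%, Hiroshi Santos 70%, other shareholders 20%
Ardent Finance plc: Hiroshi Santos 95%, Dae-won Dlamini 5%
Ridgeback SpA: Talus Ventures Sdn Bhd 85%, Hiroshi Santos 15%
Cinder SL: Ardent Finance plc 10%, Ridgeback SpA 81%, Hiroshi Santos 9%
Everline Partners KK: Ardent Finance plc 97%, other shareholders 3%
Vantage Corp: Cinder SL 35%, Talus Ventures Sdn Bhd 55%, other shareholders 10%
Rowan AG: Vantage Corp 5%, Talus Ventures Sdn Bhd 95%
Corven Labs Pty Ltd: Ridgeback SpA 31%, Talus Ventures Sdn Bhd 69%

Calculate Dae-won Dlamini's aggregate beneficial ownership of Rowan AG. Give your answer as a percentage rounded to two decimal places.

Dae-won reaches Rowan along 4 paths.
Via Ardent → Cinder → Vantage: 5% × 10% × 35% × 5% = 0.00875%.
Via Talus → Ridgeback → Cinder → Vantage: 10% × 85% × 81% × 35% × 5% = 0.1204875%.
Via Talus → Vantage: 10% × 55% × 5% = 0.275%.
Via Talus: 10% × 95% = 9.5%.
Total: 0.00875% + 0.1204875% + 0.275% + 9.5% = 9.9042375%.
Rounded: 9.90%.

9.90%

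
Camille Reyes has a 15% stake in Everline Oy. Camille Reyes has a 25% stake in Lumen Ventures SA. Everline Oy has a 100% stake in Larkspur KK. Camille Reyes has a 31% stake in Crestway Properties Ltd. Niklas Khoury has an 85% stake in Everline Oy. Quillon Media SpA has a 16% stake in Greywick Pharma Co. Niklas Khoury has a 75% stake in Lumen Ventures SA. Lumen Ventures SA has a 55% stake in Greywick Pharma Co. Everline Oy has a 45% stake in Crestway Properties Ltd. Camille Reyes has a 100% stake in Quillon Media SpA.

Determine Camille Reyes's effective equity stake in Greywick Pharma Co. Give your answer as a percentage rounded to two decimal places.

29.75%

Camille reaches Greywick along 2 paths.
Via Quillon: 100% × 16% = 16%.
Via Lumen: 25% × 55% = 13.75%.
Total: 16% + 13.75% = 29.75%.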